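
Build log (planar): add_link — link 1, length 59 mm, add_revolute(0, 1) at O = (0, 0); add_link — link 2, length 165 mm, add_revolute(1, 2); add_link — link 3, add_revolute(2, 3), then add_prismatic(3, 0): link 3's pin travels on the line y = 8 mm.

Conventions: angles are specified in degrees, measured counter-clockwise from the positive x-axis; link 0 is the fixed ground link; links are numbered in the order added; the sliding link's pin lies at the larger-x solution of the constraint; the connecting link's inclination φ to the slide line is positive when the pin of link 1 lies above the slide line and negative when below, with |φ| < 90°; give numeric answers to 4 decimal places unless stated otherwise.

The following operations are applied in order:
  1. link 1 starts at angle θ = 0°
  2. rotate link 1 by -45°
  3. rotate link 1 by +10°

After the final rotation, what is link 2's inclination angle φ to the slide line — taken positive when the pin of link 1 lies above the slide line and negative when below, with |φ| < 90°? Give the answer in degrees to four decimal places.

geometry: r = 59 mm, L = 165 mm, e = 8 mm; θ starts at 0°
rotate link 1 by -45°: θ ← 0° -45° = -45°
rotate link 1 by +10°: θ ← -45° +10° = -35°
h = r sin θ − e = -33.841010 − 8 = -41.841010
sin φ = h / L = -41.841010 / 165 = -0.25358188
φ = arcsin(-0.25358188) = -14.689571°

-14.6896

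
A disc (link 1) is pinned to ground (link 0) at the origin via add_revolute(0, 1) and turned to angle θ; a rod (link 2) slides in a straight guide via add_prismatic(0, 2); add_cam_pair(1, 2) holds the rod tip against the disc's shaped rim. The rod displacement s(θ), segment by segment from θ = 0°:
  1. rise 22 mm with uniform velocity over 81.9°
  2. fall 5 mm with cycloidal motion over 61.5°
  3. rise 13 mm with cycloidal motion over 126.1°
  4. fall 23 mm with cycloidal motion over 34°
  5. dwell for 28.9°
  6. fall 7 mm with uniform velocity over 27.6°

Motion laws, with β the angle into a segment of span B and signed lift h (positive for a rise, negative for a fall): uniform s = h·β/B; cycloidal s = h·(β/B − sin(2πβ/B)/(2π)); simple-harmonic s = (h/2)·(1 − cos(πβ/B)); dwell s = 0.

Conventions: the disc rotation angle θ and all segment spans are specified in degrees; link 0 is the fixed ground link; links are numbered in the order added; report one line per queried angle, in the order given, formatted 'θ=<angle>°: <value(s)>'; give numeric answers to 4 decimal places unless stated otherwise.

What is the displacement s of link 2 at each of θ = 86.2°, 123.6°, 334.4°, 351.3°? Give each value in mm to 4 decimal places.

segment 1 (0° to 81.9°, uniform, h = 22) is passed completely: s = 0.0000 + (22) = 22.0000
θ = 86.2° falls in segment 2 (81.9° to 143.4°, cycloidal, h = -5): β = 86.2 − 81.9 = 4.3°, B = 61.5°; Δs = -5·(0.0699 − sin(2π·0.0699)/(2π)) = -0.0111; s = 22.0000 − 0.0111 = 21.9889
θ = 123.6° falls in segment 2 (81.9° to 143.4°, cycloidal, h = -5): β = 123.6 − 81.9 = 41.7°, B = 61.5°; Δs = -5·(0.6780 − sin(2π·0.6780)/(2π)) = -4.1061; s = 22.0000 − 4.1061 = 17.8939
segment 2 (81.9° to 143.4°, cycloidal, h = -5) is passed completely: s = 22.0000 + (-5) = 17.0000
segment 3 (143.4° to 269.5°, cycloidal, h = 13) is passed completely: s = 17.0000 + (13) = 30.0000
segment 4 (269.5° to 303.5°, cycloidal, h = -23) is passed completely: s = 30.0000 + (-23) = 7.0000
segment 5 (303.5° to 332.4°, dwell): s unchanged at 7.0000
θ = 334.4° falls in segment 6 (332.4° to 360°, uniform, h = -7): β = 334.4 − 332.4 = 2°, B = 27.6°; Δs = -7·2/27.6 = -0.5072; s = 7.0000 − 0.5072 = 6.4928
θ = 351.3° falls in segment 6 (332.4° to 360°, uniform, h = -7): β = 351.3 − 332.4 = 18.9°, B = 27.6°; Δs = -7·18.9/27.6 = -4.7935; s = 7.0000 − 4.7935 = 2.2065

θ=86.2°: 21.9889
θ=123.6°: 17.8939
θ=334.4°: 6.4928
θ=351.3°: 2.2065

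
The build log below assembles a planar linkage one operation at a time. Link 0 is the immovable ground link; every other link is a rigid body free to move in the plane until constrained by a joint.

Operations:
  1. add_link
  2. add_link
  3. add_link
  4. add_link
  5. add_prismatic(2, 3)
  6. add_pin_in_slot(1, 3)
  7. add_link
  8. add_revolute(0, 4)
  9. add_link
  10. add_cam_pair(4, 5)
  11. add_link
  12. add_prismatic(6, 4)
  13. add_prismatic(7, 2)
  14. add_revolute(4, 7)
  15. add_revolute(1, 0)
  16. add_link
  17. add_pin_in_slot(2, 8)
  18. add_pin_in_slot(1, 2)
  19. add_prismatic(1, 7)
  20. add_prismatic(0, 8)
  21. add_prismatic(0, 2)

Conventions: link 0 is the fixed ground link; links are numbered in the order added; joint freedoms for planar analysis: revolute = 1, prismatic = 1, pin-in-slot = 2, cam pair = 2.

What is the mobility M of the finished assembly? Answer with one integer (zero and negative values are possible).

(L,J1,J2)=(1,0,0); link0 fixed
link1: (2,0,0)
link2: (3,0,0)
link3: (4,0,0)
link4: (5,0,0)
P 2-3 [J1]: (5,1,0)
PS 1-3 [J2]: (5,1,1)
link5: (6,1,1)
R 0-4 [J1]: (6,2,1)
link6: (7,2,1)
C 4-5 [J2]: (7,2,2)
link7: (8,2,2)
P 6-4 [J1]: (8,3,2)
P 7-2 [J1]: (8,4,2)
R 4-7 [J1]: (8,5,2)
R 1-0 [J1]: (8,6,2)
link8: (9,6,2)
PS 2-8 [J2]: (9,6,3)
PS 1-2 [J2]: (9,6,4)
P 1-7 [J1]: (9,7,4)
P 0-8 [J1]: (9,8,4)
P 0-2 [J1]: (9,9,4)
Grübler: 3·8 − 2·9 − 4 = 2

M = 2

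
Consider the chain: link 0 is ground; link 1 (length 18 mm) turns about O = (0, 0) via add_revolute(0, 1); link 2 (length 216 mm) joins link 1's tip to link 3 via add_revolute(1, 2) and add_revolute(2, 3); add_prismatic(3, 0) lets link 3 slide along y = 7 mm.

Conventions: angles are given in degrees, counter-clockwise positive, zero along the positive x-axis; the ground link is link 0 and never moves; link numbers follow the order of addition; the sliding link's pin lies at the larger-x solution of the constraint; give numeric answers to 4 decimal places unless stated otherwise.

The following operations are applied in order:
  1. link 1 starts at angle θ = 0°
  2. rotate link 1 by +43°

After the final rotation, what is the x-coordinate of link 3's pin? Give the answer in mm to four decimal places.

geometry: r = 18 mm, L = 216 mm, e = 7 mm; θ starts at 0°
rotate link 1 by +43°: θ ← 0° +43° = 43°
crank pin P = (r cos θ, r sin θ) = (13.164367, 12.275970)
h = r sin θ − e = 12.275970 − 7 = 5.275970
x = r cos θ + √(L² − h²) = 13.164367 + 215.935556 = 229.099922

229.0999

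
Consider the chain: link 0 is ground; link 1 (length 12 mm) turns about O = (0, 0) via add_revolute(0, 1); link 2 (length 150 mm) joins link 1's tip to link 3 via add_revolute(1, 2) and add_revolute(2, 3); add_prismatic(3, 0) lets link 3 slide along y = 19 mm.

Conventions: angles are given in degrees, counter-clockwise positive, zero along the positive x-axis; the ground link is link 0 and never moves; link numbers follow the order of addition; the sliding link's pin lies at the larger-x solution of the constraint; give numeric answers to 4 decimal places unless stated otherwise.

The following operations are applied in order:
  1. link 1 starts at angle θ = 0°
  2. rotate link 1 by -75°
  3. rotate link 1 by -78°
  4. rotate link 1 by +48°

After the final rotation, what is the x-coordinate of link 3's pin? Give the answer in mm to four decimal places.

geometry: r = 12 mm, L = 150 mm, e = 19 mm; θ starts at 0°
rotate link 1 by -75°: θ ← 0° -75° = -75°
rotate link 1 by -78°: θ ← -75° -78° = -153°
rotate link 1 by +48°: θ ← -153° +48° = -105°
crank pin P = (r cos θ, r sin θ) = (-3.105829, -11.591110)
h = r sin θ − e = -11.591110 − 19 = -30.591110
x = r cos θ + √(L² − h²) = -3.105829 + 146.847485 = 143.741657

143.7417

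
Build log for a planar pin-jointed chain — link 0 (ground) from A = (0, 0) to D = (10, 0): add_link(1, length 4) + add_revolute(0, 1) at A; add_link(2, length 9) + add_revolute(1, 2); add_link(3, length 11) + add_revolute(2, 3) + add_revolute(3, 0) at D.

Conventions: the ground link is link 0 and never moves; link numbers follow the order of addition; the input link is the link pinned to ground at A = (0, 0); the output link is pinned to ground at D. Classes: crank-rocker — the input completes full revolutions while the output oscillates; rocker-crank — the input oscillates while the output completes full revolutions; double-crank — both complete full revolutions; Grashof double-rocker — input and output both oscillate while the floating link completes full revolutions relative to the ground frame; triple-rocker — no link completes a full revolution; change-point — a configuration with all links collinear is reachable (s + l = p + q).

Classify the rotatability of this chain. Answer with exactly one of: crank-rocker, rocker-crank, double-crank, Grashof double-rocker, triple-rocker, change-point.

lengths: ground=10, input=4, coupler=9, output=11
sorted: s=4 (shortest), l=11 (longest), p+q=19
s + l = 15 vs p + q = 19
s + l < p + q (Grashof) with shortest = input link → crank-rocker

crank-rocker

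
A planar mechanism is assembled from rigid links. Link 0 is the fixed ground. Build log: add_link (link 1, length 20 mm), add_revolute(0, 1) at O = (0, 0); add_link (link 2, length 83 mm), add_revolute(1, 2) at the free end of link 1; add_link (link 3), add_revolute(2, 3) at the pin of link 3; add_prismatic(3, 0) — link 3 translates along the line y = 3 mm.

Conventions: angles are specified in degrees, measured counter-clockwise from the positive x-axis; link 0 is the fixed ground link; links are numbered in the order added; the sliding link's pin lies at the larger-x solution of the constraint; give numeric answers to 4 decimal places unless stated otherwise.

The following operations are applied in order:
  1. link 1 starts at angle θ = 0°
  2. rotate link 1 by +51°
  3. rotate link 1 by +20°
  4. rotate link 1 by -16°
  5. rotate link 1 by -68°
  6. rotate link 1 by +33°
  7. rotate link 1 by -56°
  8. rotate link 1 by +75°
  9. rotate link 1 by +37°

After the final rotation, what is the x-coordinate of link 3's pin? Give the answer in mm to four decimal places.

geometry: r = 20 mm, L = 83 mm, e = 3 mm; θ starts at 0°
rotate link 1 by +51°: θ ← 0° +51° = 51°
rotate link 1 by +20°: θ ← 51° +20° = 71°
rotate link 1 by -16°: θ ← 71° -16° = 55°
rotate link 1 by -68°: θ ← 55° -68° = -13°
rotate link 1 by +33°: θ ← -13° +33° = 20°
rotate link 1 by -56°: θ ← 20° -56° = -36°
rotate link 1 by +75°: θ ← -36° +75° = 39°
rotate link 1 by +37°: θ ← 39° +37° = 76°
crank pin P = (r cos θ, r sin θ) = (4.838438, 19.405915)
h = r sin θ − e = 19.405915 − 3 = 16.405915
x = r cos θ + √(L² − h²) = 4.838438 + 81.362436 = 86.200874

86.2009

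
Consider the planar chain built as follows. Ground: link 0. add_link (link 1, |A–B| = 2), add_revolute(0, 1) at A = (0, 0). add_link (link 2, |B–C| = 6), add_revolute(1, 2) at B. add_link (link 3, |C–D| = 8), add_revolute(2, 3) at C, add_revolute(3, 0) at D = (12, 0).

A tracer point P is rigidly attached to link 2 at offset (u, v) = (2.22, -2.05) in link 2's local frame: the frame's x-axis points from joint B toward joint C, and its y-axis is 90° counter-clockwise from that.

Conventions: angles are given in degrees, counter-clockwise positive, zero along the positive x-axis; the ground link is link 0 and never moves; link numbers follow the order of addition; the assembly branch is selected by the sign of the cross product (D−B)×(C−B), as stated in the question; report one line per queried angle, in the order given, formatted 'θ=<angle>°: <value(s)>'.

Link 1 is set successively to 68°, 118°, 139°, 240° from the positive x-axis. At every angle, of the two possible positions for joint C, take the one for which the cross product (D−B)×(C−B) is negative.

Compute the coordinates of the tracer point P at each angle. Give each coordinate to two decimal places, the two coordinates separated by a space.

A=(0,0), D=(12.00,0)
θ=68°: B = A + 2.00·(cos68°, sin68°) = (0.7492, 1.8544)
θ=68°: |BD| = 11.4026
θ=68°: circle(B,6.00) ∩ circle(D,8.00): a=4.4735, h=3.9985
θ=68°:   candidates: C₊=(5.8134,5.0721) cross=45.593; C₋=(4.5129,-2.8184) cross=-45.593
θ=68°:   branch - wants cross < 0 → take C=(4.5129,-2.8184) (cross=-45.593)
θ=68°: ex = (C−B)/|BC| = (0.6273,-0.7788); ey = (0.7788,0.6273)
θ=68°: P = B + 2.22·ex + -2.05·ey = (0.5453,-1.1605)
θ=118°: B = A + 2.00·(cos118°, sin118°) = (-0.9389, 1.7659)
θ=118°: |BD| = 13.0589
θ=118°: circle(B,6.00) ∩ circle(D,8.00): a=5.4574, h=2.4934
θ=118°:   candidates: C₊=(4.8055,3.4984) cross=32.561; C₋=(4.1311,-1.4426) cross=-32.561
θ=118°:   branch - wants cross < 0 → take C=(4.1311,-1.4426) (cross=-32.561)
θ=118°: ex = (C−B)/|BC| = (0.8450,-0.5347); ey = (0.5347,0.8450)
θ=118°: P = B + 2.22·ex + -2.05·ey = (-0.1592,-1.1535)
θ=139°: B = A + 2.00·(cos139°, sin139°) = (-1.5094, 1.3121)
θ=139°: |BD| = 13.5730
θ=139°: circle(B,6.00) ∩ circle(D,8.00): a=5.7550, h=1.6969
θ=139°:   candidates: C₊=(4.3827,2.4448) cross=23.032; C₋=(4.0546,-0.9332) cross=-23.032
θ=139°:   branch - wants cross < 0 → take C=(4.0546,-0.9332) (cross=-23.032)
θ=139°: ex = (C−B)/|BC| = (0.9273,-0.3742); ey = (0.3742,0.9273)
θ=139°: P = B + 2.22·ex + -2.05·ey = (-0.2179,-1.4197)
θ=240°: B = A + 2.00·(cos240°, sin240°) = (-1.0000, -1.7321)
θ=240°: |BD| = 13.1149
θ=240°: circle(B,6.00) ∩ circle(D,8.00): a=5.4899, h=2.4208
θ=240°:   candidates: C₊=(4.1221,1.3926) cross=31.749; C₋=(4.7616,-3.4066) cross=-31.749
θ=240°:   branch - wants cross < 0 → take C=(4.7616,-3.4066) (cross=-31.749)
θ=240°: ex = (C−B)/|BC| = (0.9603,-0.2791); ey = (0.2791,0.9603)
θ=240°: P = B + 2.22·ex + -2.05·ey = (0.5596,-4.3202)

θ=68°: 0.55 -1.16
θ=118°: -0.16 -1.15
θ=139°: -0.22 -1.42
θ=240°: 0.56 -4.32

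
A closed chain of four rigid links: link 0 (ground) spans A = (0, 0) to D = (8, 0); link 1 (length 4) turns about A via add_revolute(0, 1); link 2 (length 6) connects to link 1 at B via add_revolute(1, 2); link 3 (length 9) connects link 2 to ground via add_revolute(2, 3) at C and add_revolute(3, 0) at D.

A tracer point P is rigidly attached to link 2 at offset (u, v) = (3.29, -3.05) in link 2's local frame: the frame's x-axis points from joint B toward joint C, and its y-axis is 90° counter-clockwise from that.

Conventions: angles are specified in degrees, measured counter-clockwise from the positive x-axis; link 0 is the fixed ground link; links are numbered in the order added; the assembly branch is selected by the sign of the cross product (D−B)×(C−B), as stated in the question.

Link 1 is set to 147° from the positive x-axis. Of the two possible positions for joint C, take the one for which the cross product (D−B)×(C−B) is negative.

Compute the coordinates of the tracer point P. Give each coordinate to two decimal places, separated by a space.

A=(0,0), D=(8.00,0)
B = A + 4.00·(cos147°, sin147°) = (-3.3547, 2.1786)
|BD| = 11.5618
circle(B,6.00) ∩ circle(D,9.00): a=3.8348, h=4.6146
  candidates: C₊=(1.2810,5.9879) cross=53.352; C₋=(-0.4581,-3.0759) cross=-53.352
  branch - wants cross < 0 → take C=(-0.4581,-3.0759) (cross=-53.352)
ex = (C−B)/|BC| = (0.4828,-0.8757); ey = (0.8757,0.4828)
P = B + 3.29·ex + -3.05·ey = (-4.4374,-2.1751)

-4.44 -2.18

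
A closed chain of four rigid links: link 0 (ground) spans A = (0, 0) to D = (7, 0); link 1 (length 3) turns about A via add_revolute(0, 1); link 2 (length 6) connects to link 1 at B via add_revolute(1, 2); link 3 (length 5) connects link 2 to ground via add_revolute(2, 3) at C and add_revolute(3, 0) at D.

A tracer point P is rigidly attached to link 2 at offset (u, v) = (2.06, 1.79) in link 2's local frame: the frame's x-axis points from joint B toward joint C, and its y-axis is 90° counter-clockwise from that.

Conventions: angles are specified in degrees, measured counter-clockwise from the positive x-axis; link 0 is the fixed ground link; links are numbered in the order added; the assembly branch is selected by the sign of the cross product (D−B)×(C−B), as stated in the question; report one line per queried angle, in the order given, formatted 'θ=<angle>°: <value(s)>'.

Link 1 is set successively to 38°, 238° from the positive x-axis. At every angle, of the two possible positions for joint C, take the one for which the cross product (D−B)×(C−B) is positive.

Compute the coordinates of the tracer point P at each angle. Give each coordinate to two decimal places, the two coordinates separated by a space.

A=(0,0), D=(7.00,0)
θ=38°: B = A + 3.00·(cos38°, sin38°) = (2.3640, 1.8470)
θ=38°: |BD| = 4.9903
θ=38°: circle(B,6.00) ∩ circle(D,5.00): a=3.5973, h=4.8020
θ=38°:   candidates: C₊=(7.4832,4.9766) cross=23.964; C₋=(3.9286,-3.9454) cross=-23.964
θ=38°:   branch + wants cross > 0 → take C=(7.4832,4.9766) (cross=23.964)
θ=38°: ex = (C−B)/|BC| = (0.8532,0.5216); ey = (-0.5216,0.8532)
θ=38°: P = B + 2.06·ex + 1.79·ey = (3.1879,4.4487)
θ=238°: B = A + 3.00·(cos238°, sin238°) = (-1.5898, -2.5441)
θ=238°: |BD| = 8.9586
θ=238°: circle(B,6.00) ∩ circle(D,5.00): a=5.0932, h=3.1716
θ=238°:   candidates: C₊=(2.3931,1.9433) cross=28.413; C₋=(4.1945,-4.1387) cross=-28.413
θ=238°:   branch + wants cross > 0 → take C=(2.3931,1.9433) (cross=28.413)
θ=238°: ex = (C−B)/|BC| = (0.6638,0.7479); ey = (-0.7479,0.6638)
θ=238°: P = B + 2.06·ex + 1.79·ey = (-1.5611,0.1848)

θ=38°: 3.19 4.45
θ=238°: -1.56 0.18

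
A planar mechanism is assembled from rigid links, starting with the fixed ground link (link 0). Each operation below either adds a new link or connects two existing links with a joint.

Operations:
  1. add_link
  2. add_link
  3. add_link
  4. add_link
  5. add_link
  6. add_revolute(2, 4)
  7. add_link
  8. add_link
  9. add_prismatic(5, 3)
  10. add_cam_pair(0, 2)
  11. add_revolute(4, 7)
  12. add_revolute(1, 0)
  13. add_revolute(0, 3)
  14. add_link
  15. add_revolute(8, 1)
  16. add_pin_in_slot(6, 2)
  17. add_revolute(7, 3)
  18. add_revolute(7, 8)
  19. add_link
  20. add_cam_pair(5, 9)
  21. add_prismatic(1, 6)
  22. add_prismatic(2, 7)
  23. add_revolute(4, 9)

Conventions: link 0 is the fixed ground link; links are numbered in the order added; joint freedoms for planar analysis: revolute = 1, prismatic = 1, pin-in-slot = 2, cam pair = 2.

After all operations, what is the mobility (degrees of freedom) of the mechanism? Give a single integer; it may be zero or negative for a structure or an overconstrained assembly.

ground; <1,0,0>
#1 <2,0,0>
#2 <3,0,0>
#3 <4,0,0>
#4 <5,0,0>
#5 <6,0,0>
R:2↔4 J1 <6,1,0>
#6 <7,1,0>
#7 <8,1,0>
P:5↔3 J1 <8,2,0>
C:0↔2 J2 <8,2,1>
R:4↔7 J1 <8,3,1>
R:1↔0 J1 <8,4,1>
R:0↔3 J1 <8,5,1>
#8 <9,5,1>
R:8↔1 J1 <9,6,1>
PS:6↔2 J2 <9,6,2>
R:7↔3 J1 <9,7,2>
R:7↔8 J1 <9,8,2>
#9 <10,8,2>
C:5↔9 J2 <10,8,3>
P:1↔6 J1 <10,9,3>
P:2↔7 J1 <10,10,3>
R:4↔9 J1 <10,11,3>
3×9 − 2×11 − 1×3 = 2

M = 2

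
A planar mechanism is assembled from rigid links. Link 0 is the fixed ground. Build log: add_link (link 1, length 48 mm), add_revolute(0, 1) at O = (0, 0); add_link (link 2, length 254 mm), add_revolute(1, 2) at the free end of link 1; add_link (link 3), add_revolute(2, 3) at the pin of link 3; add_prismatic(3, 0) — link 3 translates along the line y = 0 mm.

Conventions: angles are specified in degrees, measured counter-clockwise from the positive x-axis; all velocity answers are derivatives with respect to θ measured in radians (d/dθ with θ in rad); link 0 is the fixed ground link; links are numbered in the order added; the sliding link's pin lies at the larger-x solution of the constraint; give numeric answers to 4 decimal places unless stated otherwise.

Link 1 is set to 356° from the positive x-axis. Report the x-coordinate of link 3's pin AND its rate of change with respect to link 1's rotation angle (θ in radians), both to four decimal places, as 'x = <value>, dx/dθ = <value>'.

geometry: r = 48 mm, L = 254 mm, e = 0 mm
crank pin P = (r cos θ, r sin θ) = (47.883074, -3.348311)
h = r sin θ − e = -3.348311 − 0 = -3.348311
x = r cos θ + √(L² − h²) = 47.883074 + 253.977930 = 301.861004
dx/dθ = −r sin θ − h·r cos θ/√(L² − h²) (θ in radians; h = -3.348311) = 3.979576

x = 301.8610, dx/dθ = 3.9796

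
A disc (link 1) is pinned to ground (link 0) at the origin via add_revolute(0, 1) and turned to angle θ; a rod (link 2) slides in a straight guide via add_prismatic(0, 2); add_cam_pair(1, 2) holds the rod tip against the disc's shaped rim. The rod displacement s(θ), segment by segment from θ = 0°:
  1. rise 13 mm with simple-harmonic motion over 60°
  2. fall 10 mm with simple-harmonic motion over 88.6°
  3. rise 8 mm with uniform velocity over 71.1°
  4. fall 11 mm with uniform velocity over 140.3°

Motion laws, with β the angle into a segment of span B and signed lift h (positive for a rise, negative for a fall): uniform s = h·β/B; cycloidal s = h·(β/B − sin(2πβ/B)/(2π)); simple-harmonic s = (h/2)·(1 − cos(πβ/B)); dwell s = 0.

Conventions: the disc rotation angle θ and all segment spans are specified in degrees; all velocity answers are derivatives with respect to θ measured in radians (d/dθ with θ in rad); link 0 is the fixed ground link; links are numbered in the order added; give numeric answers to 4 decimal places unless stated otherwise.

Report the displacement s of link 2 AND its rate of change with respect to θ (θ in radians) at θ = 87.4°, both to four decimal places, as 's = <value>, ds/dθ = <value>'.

segment 1 (0° to 60°, simple-harmonic, h = 13) is passed completely: s = 0.0000 + (13) = 13.0000
θ = 87.4° falls in segment 2 (60° to 148.6°, simple-harmonic, h = -10): β = 87.4 − 60 = 27.4°, B = 88.6°; Δs = -10/2·(1 − cos(π·0.3093)) = -2.1799; s = 13.0000 − 2.1799 = 10.8201
velocity in seg [60°–148.6°] (simple-harmonic), θ in radians: β = 27.4° = 0.4782 rad, B = 88.6° = 1.5464 rad; ds/dθ = (πh/(2B)) sin(πβ/B) = (π·(-10)/(2·1.5464)) sin(π·0.3093) = -8.388111 mm/rad

s = 10.8201, ds/dθ = -8.3881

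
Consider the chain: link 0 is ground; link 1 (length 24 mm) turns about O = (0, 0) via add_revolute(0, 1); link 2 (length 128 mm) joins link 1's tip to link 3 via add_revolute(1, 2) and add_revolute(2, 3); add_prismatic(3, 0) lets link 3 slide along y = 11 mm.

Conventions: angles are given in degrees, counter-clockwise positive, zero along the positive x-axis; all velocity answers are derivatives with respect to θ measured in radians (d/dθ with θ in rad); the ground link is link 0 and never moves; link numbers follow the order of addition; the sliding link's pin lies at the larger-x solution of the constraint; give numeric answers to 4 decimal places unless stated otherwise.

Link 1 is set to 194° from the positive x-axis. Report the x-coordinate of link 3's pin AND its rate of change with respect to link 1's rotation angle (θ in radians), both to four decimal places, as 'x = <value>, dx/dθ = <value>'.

geometry: r = 24 mm, L = 128 mm, e = 11 mm
crank pin P = (r cos θ, r sin θ) = (-23.287097, -5.806125)
h = r sin θ − e = -5.806125 − 11 = -16.806125
x = r cos θ + √(L² − h²) = -23.287097 + 126.891899 = 103.604802
dx/dθ = −r sin θ − h·r cos θ/√(L² − h²) (θ in radians; h = -16.806125) = 2.721879

x = 103.6048, dx/dθ = 2.7219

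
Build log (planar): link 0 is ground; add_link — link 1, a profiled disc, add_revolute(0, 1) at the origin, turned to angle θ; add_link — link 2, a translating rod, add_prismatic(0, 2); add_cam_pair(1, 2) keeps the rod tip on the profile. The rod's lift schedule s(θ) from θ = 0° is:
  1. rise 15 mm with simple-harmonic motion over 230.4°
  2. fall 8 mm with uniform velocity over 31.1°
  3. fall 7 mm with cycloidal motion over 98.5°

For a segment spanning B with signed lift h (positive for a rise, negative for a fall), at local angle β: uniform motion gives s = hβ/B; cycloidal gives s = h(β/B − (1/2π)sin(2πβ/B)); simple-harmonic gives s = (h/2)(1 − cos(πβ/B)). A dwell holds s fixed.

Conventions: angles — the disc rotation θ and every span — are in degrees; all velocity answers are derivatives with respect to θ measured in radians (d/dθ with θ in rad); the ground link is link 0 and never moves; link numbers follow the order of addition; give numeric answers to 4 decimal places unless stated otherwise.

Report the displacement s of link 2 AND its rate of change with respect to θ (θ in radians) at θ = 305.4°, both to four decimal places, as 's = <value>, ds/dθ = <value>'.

seg 1 [0°–230.4°] simple-harmonic, h=15: full span → s += 15 → s = 15.0000
seg 2 [230.4°–261.5°] uniform, h=-8: full span → s += -8 → s = 7.0000
seg 3 [261.5°–360°] cycloidal, h=-7: θ=305.4° here. β=43.9, B=98.5. -7·(0.4457 − sin(2π·0.4457)/(2π)) = -2.7469 → s = 4.2531
velocity in seg [261.5°–360°] (cycloidal), θ in radians: β = 43.9° = 0.7662 rad, B = 98.5° = 1.7191 rad; ds/dθ = (h/B)(1 − cos(2πβ/B)) = ((-7)/1.7191)(1 − cos(2π·0.4457)) = -7.908745 mm/rad

s = 4.2531, ds/dθ = -7.9087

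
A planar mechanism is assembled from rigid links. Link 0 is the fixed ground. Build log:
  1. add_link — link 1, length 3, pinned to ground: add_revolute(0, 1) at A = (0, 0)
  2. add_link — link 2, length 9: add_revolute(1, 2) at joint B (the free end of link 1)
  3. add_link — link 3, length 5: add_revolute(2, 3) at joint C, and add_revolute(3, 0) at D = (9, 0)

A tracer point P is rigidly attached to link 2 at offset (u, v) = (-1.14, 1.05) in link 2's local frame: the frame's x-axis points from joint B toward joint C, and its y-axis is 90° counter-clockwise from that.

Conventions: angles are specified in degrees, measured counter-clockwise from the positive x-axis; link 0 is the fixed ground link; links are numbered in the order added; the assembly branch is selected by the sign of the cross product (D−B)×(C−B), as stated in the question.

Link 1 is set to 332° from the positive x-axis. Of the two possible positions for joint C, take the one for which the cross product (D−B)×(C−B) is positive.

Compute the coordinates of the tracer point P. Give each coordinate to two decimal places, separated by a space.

A=(0,0), D=(9.00,0)
B = A + 3.00·(cos332°, sin332°) = (2.6488, -1.4084)
|BD| = 6.5054
circle(B,9.00) ∩ circle(D,5.00): a=7.5568, h=4.8882
  candidates: C₊=(8.9681,4.9999) cross=31.800; C₋=(11.0847,-4.5447) cross=-31.800
  branch + wants cross > 0 → take C=(8.9681,4.9999) (cross=31.800)
ex = (C−B)/|BC| = (0.7021,0.7120); ey = (-0.7120,0.7021)
P = B + -1.14·ex + 1.05·ey = (1.1008,-1.4829)

1.10 -1.48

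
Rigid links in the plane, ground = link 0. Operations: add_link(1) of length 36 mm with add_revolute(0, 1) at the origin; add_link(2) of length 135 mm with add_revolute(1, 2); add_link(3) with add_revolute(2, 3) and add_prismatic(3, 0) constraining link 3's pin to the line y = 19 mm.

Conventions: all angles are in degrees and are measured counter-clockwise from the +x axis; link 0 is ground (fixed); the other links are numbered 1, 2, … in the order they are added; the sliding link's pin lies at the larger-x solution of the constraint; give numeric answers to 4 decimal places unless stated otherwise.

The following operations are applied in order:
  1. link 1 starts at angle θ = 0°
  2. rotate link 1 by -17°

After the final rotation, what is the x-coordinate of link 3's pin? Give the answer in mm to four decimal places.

geometry: r = 36 mm, L = 135 mm, e = 19 mm; θ starts at 0°
rotate link 1 by -17°: θ ← 0° -17° = -17°
crank pin P = (r cos θ, r sin θ) = (34.426971, -10.525381)
h = r sin θ − e = -10.525381 − 19 = -29.525381
x = r cos θ + √(L² − h²) = 34.426971 + 131.731742 = 166.158713

166.1587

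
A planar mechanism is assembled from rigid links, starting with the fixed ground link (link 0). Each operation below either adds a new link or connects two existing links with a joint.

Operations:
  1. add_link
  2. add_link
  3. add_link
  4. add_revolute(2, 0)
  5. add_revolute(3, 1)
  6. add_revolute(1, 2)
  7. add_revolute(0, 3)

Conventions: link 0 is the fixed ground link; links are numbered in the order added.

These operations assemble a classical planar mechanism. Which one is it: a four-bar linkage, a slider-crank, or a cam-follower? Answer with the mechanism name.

links: 4 (incl. ground); joints: 4 revolute, 0 prismatic, 0 higher (cam) pair, forming one closed loop
4 links in a single 4R loop → four-bar linkage

four-bar linkage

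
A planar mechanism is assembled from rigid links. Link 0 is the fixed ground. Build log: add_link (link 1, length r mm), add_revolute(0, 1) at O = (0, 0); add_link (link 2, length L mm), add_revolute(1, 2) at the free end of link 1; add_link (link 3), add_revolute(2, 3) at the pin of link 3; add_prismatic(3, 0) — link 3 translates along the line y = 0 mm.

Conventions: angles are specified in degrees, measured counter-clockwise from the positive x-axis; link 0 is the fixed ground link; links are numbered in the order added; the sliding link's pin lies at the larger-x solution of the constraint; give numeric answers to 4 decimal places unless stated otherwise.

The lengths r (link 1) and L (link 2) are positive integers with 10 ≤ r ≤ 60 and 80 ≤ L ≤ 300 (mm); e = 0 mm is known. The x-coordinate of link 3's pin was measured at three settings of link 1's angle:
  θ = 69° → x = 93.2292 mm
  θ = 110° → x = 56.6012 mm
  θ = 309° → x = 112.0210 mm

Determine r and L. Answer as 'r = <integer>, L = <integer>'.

constraint per measurement: (x − r cos θ)² + (r sin θ − e)² = L²
subtracting the θ₁ and θ₂ equations cancels the r² and L² terms:
r = (x₁² − x₂²) / (2[(x₁cos θ₁ + e sin θ₁) − (x₂cos θ₂ + e sin θ₂)]) = 52.0000 → r = 52
L² = (x₁ − r cos θ₁)² + (r sin θ₁ − e)² = 7921.0066 → L = 89.0000 → L = 89
check at θ₃=309°: x = 112.0210 (printed 112.0210) ✓

r = 52, L = 89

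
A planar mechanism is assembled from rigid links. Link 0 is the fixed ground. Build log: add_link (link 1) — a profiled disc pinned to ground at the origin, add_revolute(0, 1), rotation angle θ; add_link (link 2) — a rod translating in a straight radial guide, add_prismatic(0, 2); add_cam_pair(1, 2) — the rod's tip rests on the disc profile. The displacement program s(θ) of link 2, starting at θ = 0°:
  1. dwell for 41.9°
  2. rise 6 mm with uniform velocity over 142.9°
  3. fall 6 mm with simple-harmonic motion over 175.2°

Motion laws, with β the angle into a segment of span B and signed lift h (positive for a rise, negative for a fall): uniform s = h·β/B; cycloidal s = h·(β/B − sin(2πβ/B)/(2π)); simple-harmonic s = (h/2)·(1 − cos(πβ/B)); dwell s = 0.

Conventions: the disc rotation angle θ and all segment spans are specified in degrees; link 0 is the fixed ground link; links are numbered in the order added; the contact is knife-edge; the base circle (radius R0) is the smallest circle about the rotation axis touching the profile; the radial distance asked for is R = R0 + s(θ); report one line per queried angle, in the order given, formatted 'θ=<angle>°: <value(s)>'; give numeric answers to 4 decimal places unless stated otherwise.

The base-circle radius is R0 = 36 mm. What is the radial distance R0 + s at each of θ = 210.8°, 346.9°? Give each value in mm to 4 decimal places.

seg 1 [0°–41.9°] dwell: s stays 0.0000
seg 2 [41.9°–184.8°] uniform, h=6: full span → s += 6 → s = 6.0000
seg 3 [184.8°–360°] simple-harmonic, h=-6: θ=210.8° here. β=26, B=175.2. -6/2·(1 − cos(π·0.1484)) = -0.3202 → s = 5.6798
seg 3 [184.8°–360°] simple-harmonic, h=-6: θ=346.9° here. β=162.1, B=175.2. -6/2·(1 − cos(π·0.9252)) = -5.9176 → s = 0.0824
θ=210.8°: R = R0 + s = 36 + 5.6798 = 41.6798
θ=346.9°: R = R0 + s = 36 + 0.0824 = 36.0824

θ=210.8°: 41.6798
θ=346.9°: 36.0824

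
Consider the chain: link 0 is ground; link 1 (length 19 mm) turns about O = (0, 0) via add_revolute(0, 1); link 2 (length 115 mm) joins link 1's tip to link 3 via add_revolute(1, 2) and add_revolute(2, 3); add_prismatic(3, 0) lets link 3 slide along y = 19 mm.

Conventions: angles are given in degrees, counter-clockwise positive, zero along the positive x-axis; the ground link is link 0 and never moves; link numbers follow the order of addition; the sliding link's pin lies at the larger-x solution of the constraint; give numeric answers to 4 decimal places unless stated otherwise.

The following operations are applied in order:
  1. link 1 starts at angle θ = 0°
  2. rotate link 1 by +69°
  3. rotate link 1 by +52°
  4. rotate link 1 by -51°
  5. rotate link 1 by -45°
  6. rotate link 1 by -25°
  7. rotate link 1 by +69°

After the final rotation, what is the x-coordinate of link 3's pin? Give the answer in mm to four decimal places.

geometry: r = 19 mm, L = 115 mm, e = 19 mm; θ starts at 0°
rotate link 1 by +69°: θ ← 0° +69° = 69°
rotate link 1 by +52°: θ ← 69° +52° = 121°
rotate link 1 by -51°: θ ← 121° -51° = 70°
rotate link 1 by -45°: θ ← 70° -45° = 25°
rotate link 1 by -25°: θ ← 25° -25° = 0°
rotate link 1 by +69°: θ ← 0° +69° = 69°
crank pin P = (r cos θ, r sin θ) = (6.808991, 17.738028)
h = r sin θ − e = 17.738028 − 19 = -1.261972
x = r cos θ + √(L² − h²) = 6.808991 + 114.993076 = 121.802067

121.8021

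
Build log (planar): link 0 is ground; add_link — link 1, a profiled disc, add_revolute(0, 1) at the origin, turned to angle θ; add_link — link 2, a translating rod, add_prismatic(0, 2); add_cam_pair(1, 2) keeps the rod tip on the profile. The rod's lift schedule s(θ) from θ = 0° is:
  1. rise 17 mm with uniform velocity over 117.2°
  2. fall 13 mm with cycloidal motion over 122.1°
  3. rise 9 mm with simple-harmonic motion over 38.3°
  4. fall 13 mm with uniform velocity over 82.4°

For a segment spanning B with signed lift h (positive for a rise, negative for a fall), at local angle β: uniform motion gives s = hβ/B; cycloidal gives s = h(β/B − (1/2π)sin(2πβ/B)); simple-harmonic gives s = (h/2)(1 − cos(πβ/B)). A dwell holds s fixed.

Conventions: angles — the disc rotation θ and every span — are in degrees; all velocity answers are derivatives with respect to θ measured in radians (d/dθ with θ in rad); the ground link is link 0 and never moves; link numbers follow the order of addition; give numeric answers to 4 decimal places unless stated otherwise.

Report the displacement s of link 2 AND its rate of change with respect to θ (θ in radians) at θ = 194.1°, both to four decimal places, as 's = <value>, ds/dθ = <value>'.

seg 1 [0°–117.2°] uniform, h=17: full span → s += 17 → s = 17.0000
seg 2 [117.2°–239.3°] cycloidal, h=-13: θ=194.1° here. β=76.9, B=122.1. -13·(0.6298 − sin(2π·0.6298)/(2π)) = -9.6941 → s = 7.3059
velocity in seg [117.2°–239.3°] (cycloidal), θ in radians: β = 76.9° = 1.3422 rad, B = 122.1° = 2.1310 rad; ds/dθ = (h/B)(1 − cos(2πβ/B)) = ((-13)/2.1310)(1 − cos(2π·0.6298)) = -10.281482 mm/rad

s = 7.3059, ds/dθ = -10.2815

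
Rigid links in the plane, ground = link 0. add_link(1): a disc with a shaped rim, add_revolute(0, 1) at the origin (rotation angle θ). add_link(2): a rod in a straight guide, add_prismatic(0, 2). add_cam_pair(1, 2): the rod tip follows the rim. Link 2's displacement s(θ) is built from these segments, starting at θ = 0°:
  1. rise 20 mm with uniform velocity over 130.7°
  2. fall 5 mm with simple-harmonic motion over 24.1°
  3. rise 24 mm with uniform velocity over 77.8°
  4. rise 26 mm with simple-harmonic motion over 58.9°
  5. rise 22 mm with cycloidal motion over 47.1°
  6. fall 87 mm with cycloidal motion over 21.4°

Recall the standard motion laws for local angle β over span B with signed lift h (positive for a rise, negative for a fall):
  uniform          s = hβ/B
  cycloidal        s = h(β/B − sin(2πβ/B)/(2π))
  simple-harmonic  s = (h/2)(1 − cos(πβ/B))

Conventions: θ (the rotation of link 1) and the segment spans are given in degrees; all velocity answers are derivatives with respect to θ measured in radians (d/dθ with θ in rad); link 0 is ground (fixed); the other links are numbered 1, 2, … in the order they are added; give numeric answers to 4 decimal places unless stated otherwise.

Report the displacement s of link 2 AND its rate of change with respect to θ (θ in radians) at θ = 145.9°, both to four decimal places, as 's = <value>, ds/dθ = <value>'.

segment 1 (0° to 130.7°, uniform, h = 20) is passed completely: s = 0.0000 + (20) = 20.0000
θ = 145.9° falls in segment 2 (130.7° to 154.8°, simple-harmonic, h = -5): β = 145.9 − 130.7 = 15.2°, B = 24.1°; Δs = -5/2·(1 − cos(π·0.6307)) = -3.4980; s = 20.0000 − 3.4980 = 16.5020
velocity in seg [130.7°–154.8°] (simple-harmonic), θ in radians: β = 15.2° = 0.2653 rad, B = 24.1° = 0.4206 rad; ds/dθ = (πh/(2B)) sin(πβ/B) = (π·(-5)/(2·0.4206)) sin(π·0.6307) = -17.120022 mm/rad

s = 16.5020, ds/dθ = -17.1200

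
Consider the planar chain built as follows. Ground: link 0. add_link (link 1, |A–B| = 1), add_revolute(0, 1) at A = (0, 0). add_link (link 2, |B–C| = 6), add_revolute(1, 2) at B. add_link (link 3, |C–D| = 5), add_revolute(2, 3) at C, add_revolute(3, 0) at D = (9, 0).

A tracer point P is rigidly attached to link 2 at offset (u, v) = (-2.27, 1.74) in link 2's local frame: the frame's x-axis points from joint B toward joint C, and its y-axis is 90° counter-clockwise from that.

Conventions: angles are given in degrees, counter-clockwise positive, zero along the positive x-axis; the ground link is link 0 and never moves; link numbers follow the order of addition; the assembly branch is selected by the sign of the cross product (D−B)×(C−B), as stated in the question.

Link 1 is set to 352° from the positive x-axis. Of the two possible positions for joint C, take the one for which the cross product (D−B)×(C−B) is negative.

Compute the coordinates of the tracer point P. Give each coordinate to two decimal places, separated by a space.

A=(0,0), D=(9.00,0)
B = A + 1.00·(cos352°, sin352°) = (0.9903, -0.1392)
|BD| = 8.0109
circle(B,6.00) ∩ circle(D,5.00): a=4.6920, h=3.7396
  candidates: C₊=(5.6166,3.6814) cross=29.958; C₋=(5.7466,-3.7967) cross=-29.958
  branch - wants cross < 0 → take C=(5.7466,-3.7967) (cross=-29.958)
ex = (C−B)/|BC| = (0.7927,-0.6096); ey = (0.6096,0.7927)
P = B + -2.27·ex + 1.74·ey = (0.2515,2.6239)

0.25 2.62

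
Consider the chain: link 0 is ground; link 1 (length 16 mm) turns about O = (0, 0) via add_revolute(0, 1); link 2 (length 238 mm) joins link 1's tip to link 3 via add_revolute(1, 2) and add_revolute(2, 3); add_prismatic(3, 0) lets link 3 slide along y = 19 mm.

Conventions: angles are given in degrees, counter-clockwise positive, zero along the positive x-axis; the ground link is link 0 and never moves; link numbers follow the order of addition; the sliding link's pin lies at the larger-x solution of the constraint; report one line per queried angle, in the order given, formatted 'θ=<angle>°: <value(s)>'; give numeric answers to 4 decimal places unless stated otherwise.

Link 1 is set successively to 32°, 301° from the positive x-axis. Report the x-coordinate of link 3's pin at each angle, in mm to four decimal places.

geometry: r = 16 mm, L = 238 mm, e = 19 mm
θ=32°: crank pin P = (r cos θ, r sin θ) = (13.568770, 8.478708)
θ=32°: h = r sin θ − e = 8.478708 − 19 = -10.521292
θ=32°: x = r cos θ + √(L² − h²) = 13.568770 + 237.767328 = 251.336098
θ=301°: crank pin P = (r cos θ, r sin θ) = (8.240609, -13.714677)
θ=301°: h = r sin θ − e = -13.714677 − 19 = -32.714677
θ=301°: x = r cos θ + √(L² − h²) = 8.240609 + 235.740853 = 243.981463

θ=32°: 251.3361
θ=301°: 243.9815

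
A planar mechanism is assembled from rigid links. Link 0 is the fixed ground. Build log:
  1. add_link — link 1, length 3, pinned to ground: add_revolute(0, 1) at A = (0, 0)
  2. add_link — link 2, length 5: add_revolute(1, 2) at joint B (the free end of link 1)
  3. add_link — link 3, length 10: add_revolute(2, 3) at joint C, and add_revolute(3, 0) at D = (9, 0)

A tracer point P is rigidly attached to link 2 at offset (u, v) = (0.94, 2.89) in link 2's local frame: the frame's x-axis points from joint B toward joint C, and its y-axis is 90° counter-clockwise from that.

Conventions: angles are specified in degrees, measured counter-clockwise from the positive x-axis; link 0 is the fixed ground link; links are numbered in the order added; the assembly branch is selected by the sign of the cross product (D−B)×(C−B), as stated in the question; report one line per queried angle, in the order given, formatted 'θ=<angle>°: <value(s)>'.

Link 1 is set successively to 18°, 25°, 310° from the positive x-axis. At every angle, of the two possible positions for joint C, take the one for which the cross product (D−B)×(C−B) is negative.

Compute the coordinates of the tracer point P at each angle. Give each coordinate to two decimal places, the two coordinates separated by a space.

A=(0,0), D=(9.00,0)
θ=18°: B = A + 3.00·(cos18°, sin18°) = (2.8532, 0.9271)
θ=18°: |BD| = 6.2163
θ=18°: circle(B,5.00) ∩ circle(D,10.00): a=-2.9243, h=4.0557
θ=18°:   candidates: C₊=(0.5664,5.3735) cross=25.211; C₋=(-0.6433,-2.6472) cross=-25.211
θ=18°:   branch - wants cross < 0 → take C=(-0.6433,-2.6472) (cross=-25.211)
θ=18°: ex = (C−B)/|BC| = (-0.6993,-0.7148); ey = (0.7148,-0.6993)
θ=18°: P = B + 0.94·ex + 2.89·ey = (4.2617,-1.7658)
θ=25°: B = A + 3.00·(cos25°, sin25°) = (2.7189, 1.2679)
θ=25°: |BD| = 6.4078
θ=25°: circle(B,5.00) ∩ circle(D,10.00): a=-2.6484, h=4.2410
θ=25°:   candidates: C₊=(0.9620,5.9490) cross=27.175; C₋=(-0.7162,-2.3653) cross=-27.175
θ=25°:   branch - wants cross < 0 → take C=(-0.7162,-2.3653) (cross=-27.175)
θ=25°: ex = (C−B)/|BC| = (-0.6870,-0.7266); ey = (0.7266,-0.6870)
θ=25°: P = B + 0.94·ex + 2.89·ey = (4.1731,-1.4007)
θ=310°: B = A + 3.00·(cos310°, sin310°) = (1.9284, -2.2981)
θ=310°: |BD| = 7.4357
θ=310°: circle(B,5.00) ∩ circle(D,10.00): a=-1.3254, h=4.8211
θ=310°:   candidates: C₊=(-0.8222,1.8773) cross=35.848; C₋=(2.1579,-7.2929) cross=-35.848
θ=310°:   branch - wants cross < 0 → take C=(2.1579,-7.2929) (cross=-35.848)
θ=310°: ex = (C−B)/|BC| = (0.0459,-0.9989); ey = (0.9989,0.0459)
θ=310°: P = B + 0.94·ex + 2.89·ey = (4.8585,-3.1045)

θ=18°: 4.26 -1.77
θ=25°: 4.17 -1.40
θ=310°: 4.86 -3.10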